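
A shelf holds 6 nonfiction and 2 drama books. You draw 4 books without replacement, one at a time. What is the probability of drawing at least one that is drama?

P(no drama) = 6/8 × 5/7 × 4/6 × 3/5 = 360/1680 = 3/14.
P(at least one) = 1 − 3/14 = 11/14.

11/14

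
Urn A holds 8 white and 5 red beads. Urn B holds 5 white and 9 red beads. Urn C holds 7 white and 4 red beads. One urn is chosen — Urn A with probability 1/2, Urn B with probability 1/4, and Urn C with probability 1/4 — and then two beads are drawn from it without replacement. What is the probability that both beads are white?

From Urn A: P(both white) = (8/13)(7/12) = 14/39.
From Urn B: P(both white) = (5/14)(4/13) = 10/91.
From Urn C: P(both white) = (7/11)(6/10) = 21/55.
Total probability = (1/2)(14/39) + (1/4)(10/91) + (1/4)(21/55) = 18163/60060.

18163/60060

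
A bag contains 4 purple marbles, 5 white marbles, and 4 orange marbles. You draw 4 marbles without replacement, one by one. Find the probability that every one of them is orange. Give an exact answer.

P = 4/13 × 3/12 × 2/11 × 1/10 = 24/17160 = 1/715.

1/715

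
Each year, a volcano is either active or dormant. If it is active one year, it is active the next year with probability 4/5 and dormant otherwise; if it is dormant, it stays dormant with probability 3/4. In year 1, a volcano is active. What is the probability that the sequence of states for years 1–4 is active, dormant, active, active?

1/25

Year 1 is given. For each transition, use the conditional probability from the current state:
P(dormant | active) = 1/5; P(active | dormant) = 1/4; P(active | active) = 4/5.
P = 1/5 × 1/4 × 4/5 = 4/100 = 1/25.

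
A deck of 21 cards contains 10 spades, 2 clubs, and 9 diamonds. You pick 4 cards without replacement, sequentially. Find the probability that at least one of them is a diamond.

P(no diamonds) = 12/21 × 11/20 × 10/19 × 9/18 = 11880/143640 = 11/133.
P(at least one) = 1 − 11/133 = 122/133.

122/133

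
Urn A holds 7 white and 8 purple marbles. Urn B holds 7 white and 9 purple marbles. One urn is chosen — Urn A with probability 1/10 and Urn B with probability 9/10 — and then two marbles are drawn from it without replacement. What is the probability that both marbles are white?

From Urn A: P(both white) = (7/15)(6/14) = 1/5.
From Urn B: P(both white) = (7/16)(6/15) = 7/40.
Total probability = (1/10)(1/5) + (9/10)(7/40) = 71/400.

71/400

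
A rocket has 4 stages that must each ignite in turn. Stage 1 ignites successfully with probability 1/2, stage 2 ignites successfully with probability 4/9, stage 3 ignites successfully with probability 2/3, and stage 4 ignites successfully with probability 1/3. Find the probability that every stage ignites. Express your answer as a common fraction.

4/81

Each stage is reached only if all earlier stages succeed, so
P = 1/2 × 4/9 × 2/3 × 1/3 = 8/162 = 4/81.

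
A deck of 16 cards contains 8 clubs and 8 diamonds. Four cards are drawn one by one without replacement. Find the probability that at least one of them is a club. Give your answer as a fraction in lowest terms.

25/26

P(no clubs) = 8/16 × 7/15 × 6/14 × 5/13 = 1680/43680 = 1/26.
P(at least one) = 1 − 1/26 = 25/26.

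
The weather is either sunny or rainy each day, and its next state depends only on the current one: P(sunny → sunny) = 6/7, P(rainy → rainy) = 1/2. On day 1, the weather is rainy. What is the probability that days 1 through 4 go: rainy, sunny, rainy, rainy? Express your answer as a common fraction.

1/28

Day 1 is given. For each transition, use the conditional probability from the current state:
P(sunny | rainy) = 1/2; P(rainy | sunny) = 1/7; P(rainy | rainy) = 1/2.
P = 1/2 × 1/7 × 1/2 = 1/28.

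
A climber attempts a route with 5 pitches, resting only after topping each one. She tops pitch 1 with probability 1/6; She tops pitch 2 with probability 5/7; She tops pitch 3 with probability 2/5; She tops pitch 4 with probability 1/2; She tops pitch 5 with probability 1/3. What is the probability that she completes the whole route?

1/126

The events are sequential, so multiply the conditional probabilities:
P = 1/6 × 5/7 × 2/5 × 1/2 × 1/3 = 10/1260 = 1/126.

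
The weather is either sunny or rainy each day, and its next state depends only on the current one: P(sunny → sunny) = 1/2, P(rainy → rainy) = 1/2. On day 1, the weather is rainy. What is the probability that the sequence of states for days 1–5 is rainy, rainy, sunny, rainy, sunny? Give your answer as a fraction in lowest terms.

1/16

Day 1 is given. For each transition, use the conditional probability from the current state:
P(rainy | rainy) = 1/2; P(sunny | rainy) = 1/2; P(rainy | sunny) = 1/2; P(sunny | rainy) = 1/2.
P = 1/2 × 1/2 × 1/2 × 1/2 = 1/16.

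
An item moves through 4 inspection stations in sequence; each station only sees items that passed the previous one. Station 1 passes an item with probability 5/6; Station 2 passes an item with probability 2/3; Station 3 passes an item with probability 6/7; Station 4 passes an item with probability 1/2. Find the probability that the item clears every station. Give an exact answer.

5/21

The events are sequential, so multiply the conditional probabilities:
P = 5/6 × 2/3 × 6/7 × 1/2 = 60/252 = 5/21.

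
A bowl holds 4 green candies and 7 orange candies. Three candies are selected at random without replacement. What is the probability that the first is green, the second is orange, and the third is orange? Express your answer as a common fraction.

Multiply the probability of each draw given the previous ones:
P = 4/11 × 7/10 × 6/9 = 168/990 = 28/165.

28/165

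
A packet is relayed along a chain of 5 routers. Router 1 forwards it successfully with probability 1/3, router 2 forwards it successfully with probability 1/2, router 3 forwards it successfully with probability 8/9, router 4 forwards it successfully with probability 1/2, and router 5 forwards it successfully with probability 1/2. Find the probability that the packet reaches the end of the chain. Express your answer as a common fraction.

Each stage is reached only if all earlier stages succeed, so
P = 1/3 × 1/2 × 8/9 × 1/2 × 1/2 = 8/216 = 1/27.

1/27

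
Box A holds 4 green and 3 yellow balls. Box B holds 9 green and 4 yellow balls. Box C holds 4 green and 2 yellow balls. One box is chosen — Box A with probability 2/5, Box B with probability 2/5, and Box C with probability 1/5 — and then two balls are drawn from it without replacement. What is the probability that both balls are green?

862/2275

From Box A: P(both green) = (4/7)(3/6) = 2/7.
From Box B: P(both green) = (9/13)(8/12) = 6/13.
From Box C: P(both green) = (4/6)(3/5) = 2/5.
Total probability = (2/5)(2/7) + (2/5)(6/13) + (1/5)(2/5) = 862/2275.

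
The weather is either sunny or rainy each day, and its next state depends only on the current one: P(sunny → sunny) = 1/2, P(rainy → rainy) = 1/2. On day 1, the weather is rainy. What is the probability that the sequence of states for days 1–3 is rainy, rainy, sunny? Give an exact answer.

Day 1 is given. For each transition, use the conditional probability from the current state:
P(rainy | rainy) = 1/2; P(sunny | rainy) = 1/2.
P = 1/2 × 1/2 = 1/4.

1/4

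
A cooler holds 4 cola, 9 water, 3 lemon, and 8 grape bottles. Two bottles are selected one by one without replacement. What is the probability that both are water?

3/23

P = 9/24 × 8/23 = 72/552 = 3/23.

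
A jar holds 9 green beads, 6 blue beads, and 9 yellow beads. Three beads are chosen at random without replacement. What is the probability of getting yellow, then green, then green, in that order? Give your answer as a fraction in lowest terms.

27/506

Chain rule:
P = 9/24 × 9/23 × 8/22 = 648/12144 = 27/506.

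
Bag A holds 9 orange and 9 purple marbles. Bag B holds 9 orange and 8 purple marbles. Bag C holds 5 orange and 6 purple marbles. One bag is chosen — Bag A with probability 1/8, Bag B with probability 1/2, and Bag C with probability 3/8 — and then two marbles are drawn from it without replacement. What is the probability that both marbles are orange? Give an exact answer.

From Bag A: P(both orange) = (9/18)(8/17) = 4/17.
From Bag B: P(both orange) = (9/17)(8/16) = 9/34.
From Bag C: P(both orange) = (5/11)(4/10) = 2/11.
Total probability = (1/8)(4/17) + (1/2)(9/34) + (3/8)(2/11) = 43/187.

43/187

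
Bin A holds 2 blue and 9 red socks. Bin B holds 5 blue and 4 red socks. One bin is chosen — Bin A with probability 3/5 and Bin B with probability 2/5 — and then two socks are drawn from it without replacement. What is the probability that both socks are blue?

302/2475

From Bin A: P(both blue) = (2/11)(1/10) = 1/55.
From Bin B: P(both blue) = (5/9)(4/8) = 5/18.
Total probability = (3/5)(1/55) + (2/5)(5/18) = 302/2475.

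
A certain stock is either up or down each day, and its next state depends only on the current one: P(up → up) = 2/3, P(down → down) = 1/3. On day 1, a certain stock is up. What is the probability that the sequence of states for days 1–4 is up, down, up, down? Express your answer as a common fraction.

2/27

Day 1 is given. For each transition, use the conditional probability from the current state:
P(down | up) = 1/3; P(up | down) = 2/3; P(down | up) = 1/3.
P = 1/3 × 2/3 × 1/3 = 2/27.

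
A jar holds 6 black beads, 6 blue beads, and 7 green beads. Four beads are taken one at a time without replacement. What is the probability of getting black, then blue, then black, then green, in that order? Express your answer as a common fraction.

Each draw changes the counts, so multiply the conditional probabilities along the sequence:
P = 6/19 × 6/18 × 5/17 × 7/16 = 1260/93024 = 35/2584.

35/2584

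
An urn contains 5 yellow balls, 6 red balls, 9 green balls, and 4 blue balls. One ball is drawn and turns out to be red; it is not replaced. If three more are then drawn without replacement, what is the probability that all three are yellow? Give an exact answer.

10/1771

With the first ball removed, 5 yellow remain out of 23.
P = 5/23 × 4/22 × 3/21 = 60/10626 = 10/1771.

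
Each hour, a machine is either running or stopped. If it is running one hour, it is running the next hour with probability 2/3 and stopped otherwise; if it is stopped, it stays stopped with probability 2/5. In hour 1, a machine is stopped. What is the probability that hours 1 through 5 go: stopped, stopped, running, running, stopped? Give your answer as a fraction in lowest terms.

Hour 1 is given. For each transition, use the conditional probability from the current state:
P(stopped | stopped) = 2/5; P(running | stopped) = 3/5; P(running | running) = 2/3; P(stopped | running) = 1/3.
P = 2/5 × 3/5 × 2/3 × 1/3 = 12/225 = 4/75.

4/75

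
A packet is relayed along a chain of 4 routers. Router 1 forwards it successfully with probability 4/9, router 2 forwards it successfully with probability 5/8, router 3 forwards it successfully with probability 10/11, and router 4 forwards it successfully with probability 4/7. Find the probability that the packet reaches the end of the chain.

The events are sequential, so multiply the conditional probabilities:
P = 4/9 × 5/8 × 10/11 × 4/7 = 800/5544 = 100/693.

100/693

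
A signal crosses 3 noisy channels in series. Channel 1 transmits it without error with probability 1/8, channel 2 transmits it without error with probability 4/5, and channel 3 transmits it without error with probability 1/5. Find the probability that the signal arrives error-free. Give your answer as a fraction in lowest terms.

Multiplying along the chain,
P = 1/8 × 4/5 × 1/5 = 4/200 = 1/50.

1/50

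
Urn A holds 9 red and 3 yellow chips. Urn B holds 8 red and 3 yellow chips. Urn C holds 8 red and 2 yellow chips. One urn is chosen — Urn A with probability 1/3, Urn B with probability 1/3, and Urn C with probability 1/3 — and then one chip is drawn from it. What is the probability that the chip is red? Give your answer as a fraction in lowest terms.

From Urn A: P(red) = 9/12.
From Urn B: P(red) = 8/11.
From Urn C: P(red) = 8/10.
Total probability = (1/3)(9/12) + (1/3)(8/11) + (1/3)(8/10) = 167/220.

167/220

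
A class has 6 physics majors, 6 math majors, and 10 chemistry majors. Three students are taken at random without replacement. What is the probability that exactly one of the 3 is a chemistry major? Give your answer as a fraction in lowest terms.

One ordering (a chemistry major drawn first) has probability 10/22 × 12/21 × 11/20 = 1320/9240 = 1/7.
There are C(3,1) = 3 such orderings, each equally likely, so P = 3 × 1/7 = 3/7.

3/7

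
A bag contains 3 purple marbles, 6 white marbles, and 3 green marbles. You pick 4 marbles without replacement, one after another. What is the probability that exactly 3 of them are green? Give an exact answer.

One ordering (green drawn first) has probability 3/12 × 2/11 × 1/10 × 9/9 = 54/11880 = 1/220.
There are C(4,3) = 4 such orderings, each equally likely, so P = 4 × 1/220 = 1/55.

1/55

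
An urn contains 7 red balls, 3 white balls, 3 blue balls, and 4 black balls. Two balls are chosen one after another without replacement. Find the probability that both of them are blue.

3/136

P(all blue) = 3/17 × 2/16 = 6/272 = 3/136.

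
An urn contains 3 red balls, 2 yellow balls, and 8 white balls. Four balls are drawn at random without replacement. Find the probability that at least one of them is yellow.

7/13

P(no yellow) = 11/13 × 10/12 × 9/11 × 8/10 = 7920/17160 = 6/13.
P(at least one) = 1 − 6/13 = 7/13.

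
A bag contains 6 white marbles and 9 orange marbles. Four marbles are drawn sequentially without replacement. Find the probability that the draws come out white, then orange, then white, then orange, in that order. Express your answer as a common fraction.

Multiply the probability of each draw given the previous ones:
P = 6/15 × 9/14 × 5/13 × 8/12 = 2160/32760 = 6/91.

6/91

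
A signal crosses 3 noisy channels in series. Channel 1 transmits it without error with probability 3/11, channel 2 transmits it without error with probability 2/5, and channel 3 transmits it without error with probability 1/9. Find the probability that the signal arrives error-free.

Multiplying along the chain,
P = 3/11 × 2/5 × 1/9 = 6/495 = 2/165.

2/165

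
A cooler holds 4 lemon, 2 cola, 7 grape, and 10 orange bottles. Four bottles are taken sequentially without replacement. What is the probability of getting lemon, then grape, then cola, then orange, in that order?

2/759

Multiply the probability of each draw given the previous ones:
P = 4/23 × 7/22 × 2/21 × 10/20 = 560/212520 = 2/759.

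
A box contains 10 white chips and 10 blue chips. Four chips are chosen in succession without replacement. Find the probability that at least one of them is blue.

309/323

P(no blue) = 10/20 × 9/19 × 8/18 × 7/17 = 5040/116280 = 14/323.
P(at least one) = 1 − 14/323 = 309/323.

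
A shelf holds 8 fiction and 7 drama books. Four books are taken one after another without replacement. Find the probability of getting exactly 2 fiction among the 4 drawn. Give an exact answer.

28/65

One ordering (fiction drawn first) has probability 8/15 × 7/14 × 7/13 × 6/12 = 2352/32760 = 14/195.
There are C(4,2) = 6 such orderings, each equally likely, so P = 6 × 14/195 = 28/65.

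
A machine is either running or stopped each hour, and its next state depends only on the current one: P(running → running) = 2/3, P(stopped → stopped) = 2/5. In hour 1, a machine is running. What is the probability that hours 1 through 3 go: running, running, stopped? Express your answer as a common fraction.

Hour 1 is given. For each transition, use the conditional probability from the current state:
P(running | running) = 2/3; P(stopped | running) = 1/3.
P = 2/3 × 1/3 = 2/9.

2/9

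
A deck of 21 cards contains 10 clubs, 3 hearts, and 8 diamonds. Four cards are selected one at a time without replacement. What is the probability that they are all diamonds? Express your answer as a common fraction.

P(all diamonds) = 8/21 × 7/20 × 6/19 × 5/18 = 1680/143640 = 2/171.

2/171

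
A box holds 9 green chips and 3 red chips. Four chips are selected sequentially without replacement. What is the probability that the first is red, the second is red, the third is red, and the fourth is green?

1/220

Multiply the probability of each draw given the previous ones:
P = 3/12 × 2/11 × 1/10 × 9/9 = 54/11880 = 1/220.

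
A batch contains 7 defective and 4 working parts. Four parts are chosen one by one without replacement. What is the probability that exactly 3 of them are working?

One ordering (working drawn first) has probability 4/11 × 3/10 × 2/9 × 7/8 = 168/7920 = 7/330.
There are C(4,3) = 4 such orderings, each equally likely, so P = 4 × 7/330 = 14/165.

14/165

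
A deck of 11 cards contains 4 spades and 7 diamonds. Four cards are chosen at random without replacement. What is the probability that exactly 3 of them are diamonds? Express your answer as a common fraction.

One ordering (diamonds drawn first) has probability 7/11 × 6/10 × 5/9 × 4/8 = 840/7920 = 7/66.
There are C(4,3) = 4 such orderings, each equally likely, so P = 4 × 7/66 = 14/33.

14/33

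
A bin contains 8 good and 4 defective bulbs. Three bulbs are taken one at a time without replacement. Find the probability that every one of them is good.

P = 8/12 × 7/11 × 6/10 = 336/1320 = 14/55.

14/55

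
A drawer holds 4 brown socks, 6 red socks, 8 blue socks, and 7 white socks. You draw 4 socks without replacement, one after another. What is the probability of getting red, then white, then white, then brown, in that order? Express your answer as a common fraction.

21/6325

Multiply the probability of each draw given the previous ones:
P = 6/25 × 7/24 × 6/23 × 4/22 = 1008/303600 = 21/6325.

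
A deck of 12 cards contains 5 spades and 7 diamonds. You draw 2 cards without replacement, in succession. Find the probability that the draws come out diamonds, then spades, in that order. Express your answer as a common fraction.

Chain rule:
P = 7/12 × 5/11 = 35/132.

35/132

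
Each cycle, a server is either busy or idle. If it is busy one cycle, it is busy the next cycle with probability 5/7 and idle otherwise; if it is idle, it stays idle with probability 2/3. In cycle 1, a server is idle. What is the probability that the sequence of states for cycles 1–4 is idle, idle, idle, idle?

8/27

Cycle 1 is given. For each transition, use the conditional probability from the current state:
P(idle | idle) = 2/3; P(idle | idle) = 2/3; P(idle | idle) = 2/3.
P = 2/3 × 2/3 × 2/3 = 8/27.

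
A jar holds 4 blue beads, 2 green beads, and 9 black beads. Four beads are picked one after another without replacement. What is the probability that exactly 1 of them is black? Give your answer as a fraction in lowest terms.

One ordering (black drawn first) has probability 9/15 × 6/14 × 5/13 × 4/12 = 1080/32760 = 3/91.
There are C(4,1) = 4 such orderings, each equally likely, so P = 4 × 3/91 = 12/91.

12/91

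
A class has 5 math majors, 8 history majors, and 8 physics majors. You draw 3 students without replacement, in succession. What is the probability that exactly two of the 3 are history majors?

26/95

One ordering (history majors drawn first) has probability 8/21 × 7/20 × 13/19 = 728/7980 = 26/285.
There are C(3,2) = 3 such orderings, each equally likely, so P = 3 × 26/285 = 26/95.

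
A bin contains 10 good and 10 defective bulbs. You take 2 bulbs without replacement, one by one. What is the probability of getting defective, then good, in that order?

Chain rule:
P = 10/20 × 10/19 = 100/380 = 5/19.

5/19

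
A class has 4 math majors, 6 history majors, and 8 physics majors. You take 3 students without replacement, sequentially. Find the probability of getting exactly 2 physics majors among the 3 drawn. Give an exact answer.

One ordering (physics majors drawn first) has probability 8/18 × 7/17 × 10/16 = 560/4896 = 35/306.
There are C(3,2) = 3 such orderings, each equally likely, so P = 3 × 35/306 = 35/102.

35/102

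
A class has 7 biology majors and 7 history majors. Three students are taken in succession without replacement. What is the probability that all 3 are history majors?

5/52

P = 7/14 × 6/13 × 5/12 = 210/2184 = 5/52.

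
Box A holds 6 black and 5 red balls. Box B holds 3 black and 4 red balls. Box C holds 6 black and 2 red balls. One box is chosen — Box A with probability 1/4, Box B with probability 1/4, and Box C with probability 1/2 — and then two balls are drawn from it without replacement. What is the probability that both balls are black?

From Box A: P(both black) = (6/11)(5/10) = 3/11.
From Box B: P(both black) = (3/7)(2/6) = 1/7.
From Box C: P(both black) = (6/8)(5/7) = 15/28.
Total probability = (1/4)(3/11) + (1/4)(1/7) + (1/2)(15/28) = 229/616.

229/616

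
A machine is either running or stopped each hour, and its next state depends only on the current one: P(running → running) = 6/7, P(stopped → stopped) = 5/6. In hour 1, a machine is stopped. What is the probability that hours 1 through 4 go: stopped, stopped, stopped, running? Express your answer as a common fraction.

25/216

Hour 1 is given. For each transition, use the conditional probability from the current state:
P(stopped | stopped) = 5/6; P(stopped | stopped) = 5/6; P(running | stopped) = 1/6.
P = 5/6 × 5/6 × 1/6 = 25/216.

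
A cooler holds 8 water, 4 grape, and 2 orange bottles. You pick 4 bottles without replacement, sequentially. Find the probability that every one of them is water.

10/143

P(all water) = 8/14 × 7/13 × 6/12 × 5/11 = 1680/24024 = 10/143.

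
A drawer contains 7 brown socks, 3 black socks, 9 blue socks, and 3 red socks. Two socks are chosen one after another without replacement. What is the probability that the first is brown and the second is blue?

3/22

Each draw changes the counts, so multiply the conditional probabilities along the sequence:
P = 7/22 × 9/21 = 63/462 = 3/22.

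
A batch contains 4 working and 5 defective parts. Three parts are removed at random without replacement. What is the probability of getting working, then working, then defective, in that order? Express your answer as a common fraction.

5/42

Multiply the probability of each draw given the previous ones:
P = 4/9 × 3/8 × 5/7 = 60/504 = 5/42.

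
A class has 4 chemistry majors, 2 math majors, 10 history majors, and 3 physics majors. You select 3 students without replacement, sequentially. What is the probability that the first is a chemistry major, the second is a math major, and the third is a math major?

Multiply the probability of each draw given the previous ones:
P = 4/19 × 2/18 × 1/17 = 8/5814 = 4/2907.

4/2907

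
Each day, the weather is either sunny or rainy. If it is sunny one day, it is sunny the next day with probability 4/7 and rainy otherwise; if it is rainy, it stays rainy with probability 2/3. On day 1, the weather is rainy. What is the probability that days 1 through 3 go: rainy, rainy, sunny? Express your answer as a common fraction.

2/9

Day 1 is given. For each transition, use the conditional probability from the current state:
P(rainy | rainy) = 2/3; P(sunny | rainy) = 1/3.
P = 2/3 × 1/3 = 2/9.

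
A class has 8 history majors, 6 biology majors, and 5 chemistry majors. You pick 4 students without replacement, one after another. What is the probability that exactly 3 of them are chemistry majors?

35/969

One ordering (chemistry majors drawn first) has probability 5/19 × 4/18 × 3/17 × 14/16 = 840/93024 = 35/3876.
There are C(4,3) = 4 such orderings, each equally likely, so P = 4 × 35/3876 = 35/969.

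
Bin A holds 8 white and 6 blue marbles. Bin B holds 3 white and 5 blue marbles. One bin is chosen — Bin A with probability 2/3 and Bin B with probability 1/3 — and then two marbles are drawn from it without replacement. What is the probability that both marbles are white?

From Bin A: P(both white) = (8/14)(7/13) = 4/13.
From Bin B: P(both white) = (3/8)(2/7) = 3/28.
Total probability = (2/3)(4/13) + (1/3)(3/28) = 263/1092.

263/1092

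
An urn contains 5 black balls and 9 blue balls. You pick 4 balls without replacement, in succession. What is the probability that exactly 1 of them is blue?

One ordering (blue drawn first) has probability 9/14 × 5/13 × 4/12 × 3/11 = 540/24024 = 45/2002.
There are C(4,1) = 4 such orderings, each equally likely, so P = 4 × 45/2002 = 90/1001.

90/1001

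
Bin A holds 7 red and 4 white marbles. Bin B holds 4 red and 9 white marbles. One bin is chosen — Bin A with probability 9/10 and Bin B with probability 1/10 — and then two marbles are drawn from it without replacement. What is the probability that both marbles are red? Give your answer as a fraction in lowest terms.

From Bin A: P(both red) = (7/11)(6/10) = 21/55.
From Bin B: P(both red) = (4/13)(3/12) = 1/13.
Total probability = (9/10)(21/55) + (1/10)(1/13) = 1256/3575.

1256/3575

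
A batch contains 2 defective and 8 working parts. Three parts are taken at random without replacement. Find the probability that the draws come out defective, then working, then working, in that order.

Chain rule:
P = 2/10 × 8/9 × 7/8 = 112/720 = 7/45.

7/45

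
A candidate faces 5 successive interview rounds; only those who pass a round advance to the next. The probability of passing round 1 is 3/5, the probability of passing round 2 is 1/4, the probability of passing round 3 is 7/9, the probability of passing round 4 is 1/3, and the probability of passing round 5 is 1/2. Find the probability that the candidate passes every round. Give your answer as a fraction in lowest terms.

7/360

Each stage is reached only if all earlier stages succeed, so
P = 3/5 × 1/4 × 7/9 × 1/3 × 1/2 = 21/1080 = 7/360.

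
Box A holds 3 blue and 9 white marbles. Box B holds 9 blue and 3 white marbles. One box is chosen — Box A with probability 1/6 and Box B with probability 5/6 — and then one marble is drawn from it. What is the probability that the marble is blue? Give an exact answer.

From Box A: P(blue) = 3/12.
From Box B: P(blue) = 9/12.
Total probability = (1/6)(3/12) + (5/6)(9/12) = 2/3.

2/3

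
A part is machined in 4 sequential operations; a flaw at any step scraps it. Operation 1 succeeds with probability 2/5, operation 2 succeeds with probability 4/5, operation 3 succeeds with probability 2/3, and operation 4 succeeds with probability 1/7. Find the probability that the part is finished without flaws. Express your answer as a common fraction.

16/525

Each stage is reached only if all earlier stages succeed, so
P = 2/5 × 4/5 × 2/3 × 1/7 = 16/525.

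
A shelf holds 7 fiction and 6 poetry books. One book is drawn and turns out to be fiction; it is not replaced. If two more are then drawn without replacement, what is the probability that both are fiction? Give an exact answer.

5/22

After the first draw, 6 of the remaining 12 books are fiction.
P = 6/12 × 5/11 = 30/132 = 5/22.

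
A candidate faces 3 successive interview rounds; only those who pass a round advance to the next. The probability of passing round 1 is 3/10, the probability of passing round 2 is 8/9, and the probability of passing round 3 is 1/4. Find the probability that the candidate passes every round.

1/15

Each stage is reached only if all earlier stages succeed, so
P = 3/10 × 8/9 × 1/4 = 24/360 = 1/15.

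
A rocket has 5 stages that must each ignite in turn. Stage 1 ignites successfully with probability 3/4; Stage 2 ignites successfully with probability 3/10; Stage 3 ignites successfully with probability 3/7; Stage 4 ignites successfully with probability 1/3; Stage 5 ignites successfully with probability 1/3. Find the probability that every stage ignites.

3/280

The events are sequential, so multiply the conditional probabilities:
P = 3/4 × 3/10 × 3/7 × 1/3 × 1/3 = 27/2520 = 3/280.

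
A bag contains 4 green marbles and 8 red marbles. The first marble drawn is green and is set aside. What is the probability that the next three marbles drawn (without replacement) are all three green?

With the first marble removed, 3 green remain out of 11.
P = 3/11 × 2/10 × 1/9 = 6/990 = 1/165.

1/165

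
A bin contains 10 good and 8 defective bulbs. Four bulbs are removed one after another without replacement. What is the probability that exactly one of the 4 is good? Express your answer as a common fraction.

One ordering (good drawn first) has probability 10/18 × 8/17 × 7/16 × 6/15 = 3360/73440 = 7/153.
There are C(4,1) = 4 such orderings, each equally likely, so P = 4 × 7/153 = 28/153.

28/153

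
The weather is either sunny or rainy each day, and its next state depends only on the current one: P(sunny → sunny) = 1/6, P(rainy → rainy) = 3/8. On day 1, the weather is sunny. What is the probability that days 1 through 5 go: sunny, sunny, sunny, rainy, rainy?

Day 1 is given. For each transition, use the conditional probability from the current state:
P(sunny | sunny) = 1/6; P(sunny | sunny) = 1/6; P(rainy | sunny) = 5/6; P(rainy | rainy) = 3/8.
P = 1/6 × 1/6 × 5/6 × 3/8 = 15/1728 = 5/576.

5/576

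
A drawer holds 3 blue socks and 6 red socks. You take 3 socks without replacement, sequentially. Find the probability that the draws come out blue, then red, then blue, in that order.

1/14

Multiply the probability of each draw given the previous ones:
P = 3/9 × 6/8 × 2/7 = 36/504 = 1/14.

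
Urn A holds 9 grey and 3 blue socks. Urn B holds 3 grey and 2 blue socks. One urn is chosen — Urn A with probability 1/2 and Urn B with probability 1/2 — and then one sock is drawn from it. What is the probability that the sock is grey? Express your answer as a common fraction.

27/40

From Urn A: P(grey) = 9/12.
From Urn B: P(grey) = 3/5.
Total probability = (1/2)(9/12) + (1/2)(3/5) = 27/40.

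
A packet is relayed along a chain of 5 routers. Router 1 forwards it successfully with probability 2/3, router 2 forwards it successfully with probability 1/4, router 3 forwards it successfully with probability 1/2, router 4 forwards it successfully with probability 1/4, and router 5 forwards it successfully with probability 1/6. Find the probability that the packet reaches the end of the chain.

Each stage is reached only if all earlier stages succeed, so
P = 2/3 × 1/4 × 1/2 × 1/4 × 1/6 = 2/576 = 1/288.

1/288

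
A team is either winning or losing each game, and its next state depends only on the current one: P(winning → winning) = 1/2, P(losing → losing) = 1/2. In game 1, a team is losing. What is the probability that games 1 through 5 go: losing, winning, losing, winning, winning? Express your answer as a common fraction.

Game 1 is given. For each transition, use the conditional probability from the current state:
P(winning | losing) = 1/2; P(losing | winning) = 1/2; P(winning | losing) = 1/2; P(winning | winning) = 1/2.
P = 1/2 × 1/2 × 1/2 × 1/2 = 1/16.

1/16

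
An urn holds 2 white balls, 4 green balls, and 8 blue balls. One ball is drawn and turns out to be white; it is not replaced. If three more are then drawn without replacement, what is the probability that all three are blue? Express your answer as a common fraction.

28/143

After the first draw, 8 of the remaining 13 balls are blue.
P = 8/13 × 7/12 × 6/11 = 336/1716 = 28/143.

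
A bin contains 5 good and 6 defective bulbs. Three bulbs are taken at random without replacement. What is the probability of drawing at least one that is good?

29/33

P(no good) = 6/11 × 5/10 × 4/9 = 120/990 = 4/33.
P(at least one) = 1 − 4/33 = 29/33.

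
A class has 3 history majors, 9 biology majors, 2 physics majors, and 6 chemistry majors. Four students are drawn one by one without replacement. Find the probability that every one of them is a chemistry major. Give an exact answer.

1/323

P(every draw is a chemistry major) = 6/20 × 5/19 × 4/18 × 3/17 = 360/116280 = 1/323.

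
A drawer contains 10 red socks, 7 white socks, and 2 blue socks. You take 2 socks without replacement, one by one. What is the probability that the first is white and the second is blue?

7/171

Multiply the probability of each draw given the previous ones:
P = 7/19 × 2/18 = 14/342 = 7/171.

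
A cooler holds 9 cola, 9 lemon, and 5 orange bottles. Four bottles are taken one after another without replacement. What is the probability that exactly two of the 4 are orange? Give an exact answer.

One ordering (orange drawn first) has probability 5/23 × 4/22 × 18/21 × 17/20 = 6120/212520 = 51/1771.
There are C(4,2) = 6 such orderings, each equally likely, so P = 6 × 51/1771 = 306/1771.

306/1771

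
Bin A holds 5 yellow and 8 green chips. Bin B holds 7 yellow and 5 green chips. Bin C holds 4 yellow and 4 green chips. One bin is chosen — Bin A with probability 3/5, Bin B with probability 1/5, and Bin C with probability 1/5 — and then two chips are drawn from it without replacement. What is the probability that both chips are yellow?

918/5005

From Bin A: P(both yellow) = (5/13)(4/12) = 5/39.
From Bin B: P(both yellow) = (7/12)(6/11) = 7/22.
From Bin C: P(both yellow) = (4/8)(3/7) = 3/14.
Total probability = (3/5)(5/39) + (1/5)(7/22) + (1/5)(3/14) = 918/5005.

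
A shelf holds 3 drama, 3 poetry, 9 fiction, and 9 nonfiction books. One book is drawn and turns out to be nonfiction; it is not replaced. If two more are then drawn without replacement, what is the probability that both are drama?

3/253

With the first book removed, 3 drama remain out of 23.
P = 3/23 × 2/22 = 6/506 = 3/253.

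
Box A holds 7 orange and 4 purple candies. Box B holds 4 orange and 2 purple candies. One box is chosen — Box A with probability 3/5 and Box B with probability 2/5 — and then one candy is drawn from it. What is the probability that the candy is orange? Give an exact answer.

107/165

From Box A: P(orange) = 7/11.
From Box B: P(orange) = 4/6.
Total probability = (3/5)(7/11) + (2/5)(4/6) = 107/165.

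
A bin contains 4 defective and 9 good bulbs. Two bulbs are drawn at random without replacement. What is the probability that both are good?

P(every draw is good) = 9/13 × 8/12 = 72/156 = 6/13.

6/13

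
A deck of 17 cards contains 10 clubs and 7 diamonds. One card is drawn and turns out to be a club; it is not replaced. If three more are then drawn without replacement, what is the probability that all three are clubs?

3/20

With the first card removed, 9 clubs remain out of 16.
P = 9/16 × 8/15 × 7/14 = 504/3360 = 3/20.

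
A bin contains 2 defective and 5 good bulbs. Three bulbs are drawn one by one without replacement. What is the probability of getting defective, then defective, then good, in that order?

1/21

Each draw changes the counts, so multiply the conditional probabilities along the sequence:
P = 2/7 × 1/6 × 5/5 = 10/210 = 1/21.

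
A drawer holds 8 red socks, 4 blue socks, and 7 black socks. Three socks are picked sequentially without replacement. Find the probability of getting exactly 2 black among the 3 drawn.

One ordering (black drawn first) has probability 7/19 × 6/18 × 12/17 = 504/5814 = 28/323.
There are C(3,2) = 3 such orderings, each equally likely, so P = 3 × 28/323 = 84/323.

84/323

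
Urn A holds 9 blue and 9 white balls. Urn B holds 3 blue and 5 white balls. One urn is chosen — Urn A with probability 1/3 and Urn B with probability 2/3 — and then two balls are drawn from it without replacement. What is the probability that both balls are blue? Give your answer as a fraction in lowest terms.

From Urn A: P(both blue) = (9/18)(8/17) = 4/17.
From Urn B: P(both blue) = (3/8)(2/7) = 3/28.
Total probability = (1/3)(4/17) + (2/3)(3/28) = 107/714.

107/714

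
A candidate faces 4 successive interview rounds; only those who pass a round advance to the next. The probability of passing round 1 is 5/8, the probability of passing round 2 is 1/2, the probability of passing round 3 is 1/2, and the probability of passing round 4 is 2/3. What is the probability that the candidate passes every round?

5/48

The events are sequential, so multiply the conditional probabilities:
P = 5/8 × 1/2 × 1/2 × 2/3 = 10/96 = 5/48.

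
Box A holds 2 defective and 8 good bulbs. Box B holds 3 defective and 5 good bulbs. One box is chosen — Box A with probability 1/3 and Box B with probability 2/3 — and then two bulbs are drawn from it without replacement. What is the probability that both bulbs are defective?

From Box A: P(both defective) = (2/10)(1/9) = 1/45.
From Box B: P(both defective) = (3/8)(2/7) = 3/28.
Total probability = (1/3)(1/45) + (2/3)(3/28) = 149/1890.

149/1890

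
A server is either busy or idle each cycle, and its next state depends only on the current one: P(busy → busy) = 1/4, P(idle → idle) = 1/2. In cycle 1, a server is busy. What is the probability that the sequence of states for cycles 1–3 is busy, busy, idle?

Cycle 1 is given. For each transition, use the conditional probability from the current state:
P(busy | busy) = 1/4; P(idle | busy) = 3/4.
P = 1/4 × 3/4 = 3/16.

3/16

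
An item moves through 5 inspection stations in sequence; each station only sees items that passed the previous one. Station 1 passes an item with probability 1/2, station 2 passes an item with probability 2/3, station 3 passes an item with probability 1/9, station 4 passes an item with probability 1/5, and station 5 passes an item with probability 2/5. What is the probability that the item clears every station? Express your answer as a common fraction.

The events are sequential, so multiply the conditional probabilities:
P = 1/2 × 2/3 × 1/9 × 1/5 × 2/5 = 4/1350 = 2/675.

2/675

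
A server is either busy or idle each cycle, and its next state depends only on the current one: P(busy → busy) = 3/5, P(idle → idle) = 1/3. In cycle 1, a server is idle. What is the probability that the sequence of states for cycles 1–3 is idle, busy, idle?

4/15

Cycle 1 is given. For each transition, use the conditional probability from the current state:
P(busy | idle) = 2/3; P(idle | busy) = 2/5.
P = 2/3 × 2/5 = 4/15.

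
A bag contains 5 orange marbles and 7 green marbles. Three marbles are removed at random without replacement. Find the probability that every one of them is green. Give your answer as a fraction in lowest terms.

7/44

P(all green) = 7/12 × 6/11 × 5/10 = 210/1320 = 7/44.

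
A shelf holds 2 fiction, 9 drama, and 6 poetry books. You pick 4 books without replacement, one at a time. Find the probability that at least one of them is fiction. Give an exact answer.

29/68

P(no fiction) = 15/17 × 14/16 × 13/15 × 12/14 = 32760/57120 = 39/68.
P(at least one) = 1 − 39/68 = 29/68.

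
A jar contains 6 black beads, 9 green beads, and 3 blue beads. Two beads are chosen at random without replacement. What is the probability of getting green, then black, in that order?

3/17

Each draw changes the counts, so multiply the conditional probabilities along the sequence:
P = 9/18 × 6/17 = 54/306 = 3/17.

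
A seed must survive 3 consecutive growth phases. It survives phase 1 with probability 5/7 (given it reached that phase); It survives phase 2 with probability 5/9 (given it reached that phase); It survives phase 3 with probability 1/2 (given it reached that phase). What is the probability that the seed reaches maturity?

Multiplying along the chain,
P = 5/7 × 5/9 × 1/2 = 25/126.

25/126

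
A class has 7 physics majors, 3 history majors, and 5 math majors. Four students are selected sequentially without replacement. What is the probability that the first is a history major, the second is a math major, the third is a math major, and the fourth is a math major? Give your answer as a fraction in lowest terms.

1/182

Each draw changes the counts, so multiply the conditional probabilities along the sequence:
P = 3/15 × 5/14 × 4/13 × 3/12 = 180/32760 = 1/182.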